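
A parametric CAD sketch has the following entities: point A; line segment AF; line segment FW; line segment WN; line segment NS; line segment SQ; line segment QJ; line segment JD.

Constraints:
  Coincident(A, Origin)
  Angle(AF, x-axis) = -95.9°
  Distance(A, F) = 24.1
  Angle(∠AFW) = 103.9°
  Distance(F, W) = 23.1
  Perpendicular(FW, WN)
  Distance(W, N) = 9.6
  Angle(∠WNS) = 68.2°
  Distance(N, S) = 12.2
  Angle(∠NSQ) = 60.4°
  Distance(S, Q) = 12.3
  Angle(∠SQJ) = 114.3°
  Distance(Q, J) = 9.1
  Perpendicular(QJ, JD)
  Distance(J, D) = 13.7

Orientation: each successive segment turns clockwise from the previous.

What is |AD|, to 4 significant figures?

30.60

A is at the origin; AF runs at -95.9° with length 24.1, so F = (-2.477, -23.97). ∠AFW = 103.9° gives FW at -172.0° from the x-axis; with |FW| = 23.1, W = (-25.35, -27.19). The perpendicularity gives WN at right angles to FW, so WN runs at 98.00°; with |WN| = 9.6, N = (-26.69, -17.68). ∠WNS = 68.2° gives NS at -13.80° from the x-axis; with |NS| = 12.2, S = (-14.84, -20.59). ∠NSQ = 60.4° gives SQ at -133.4° from the x-axis; with |SQ| = 12.3, Q = (-23.29, -29.53). ∠SQJ = 114.3° gives QJ at 160.9° from the x-axis; with |QJ| = 9.1, J = (-31.89, -26.55). The perpendicularity gives JD at right angles to QJ, so JD runs at 70.90°; with |JD| = 13.7, D = (-27.41, -13.60). Then |AD| = |D − A| = 30.60.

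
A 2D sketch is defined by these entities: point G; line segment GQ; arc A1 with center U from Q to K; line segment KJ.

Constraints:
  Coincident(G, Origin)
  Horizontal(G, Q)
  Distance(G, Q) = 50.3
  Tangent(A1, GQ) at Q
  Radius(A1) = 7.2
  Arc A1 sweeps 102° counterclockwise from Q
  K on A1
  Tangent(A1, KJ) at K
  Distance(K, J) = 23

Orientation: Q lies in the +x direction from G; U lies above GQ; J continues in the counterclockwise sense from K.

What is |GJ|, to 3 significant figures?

61.1

G is at the origin; GQ is horizontal with |GQ| = 50.3 and Q on the +x side, so Q = (50.3, 0.00). The tangent condition forces UQ to be normal to GQ, so U = Q + (0, 7.2) = (50.3, 7.20). On A1, Q sits at bearing -90° from U; a 102° counterclockwise sweep puts K at bearing 12°, so K = U + 7.2·(cos 12°, sin 12°) = (57.3, 8.70). A1 meets KJ tangentially, so UK is at right angles to KJ, so KJ runs along (−sin 12°, cos 12°); with |KJ| = 23.0, J = (52.6, 31.2). Then |GJ| = |J − G| = 61.1.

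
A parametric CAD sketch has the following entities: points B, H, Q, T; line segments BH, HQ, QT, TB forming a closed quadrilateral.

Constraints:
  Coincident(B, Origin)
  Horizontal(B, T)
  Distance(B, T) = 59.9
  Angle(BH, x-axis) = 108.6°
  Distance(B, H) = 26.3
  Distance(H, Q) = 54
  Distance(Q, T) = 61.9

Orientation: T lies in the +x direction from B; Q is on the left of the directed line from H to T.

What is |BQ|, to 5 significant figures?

66.809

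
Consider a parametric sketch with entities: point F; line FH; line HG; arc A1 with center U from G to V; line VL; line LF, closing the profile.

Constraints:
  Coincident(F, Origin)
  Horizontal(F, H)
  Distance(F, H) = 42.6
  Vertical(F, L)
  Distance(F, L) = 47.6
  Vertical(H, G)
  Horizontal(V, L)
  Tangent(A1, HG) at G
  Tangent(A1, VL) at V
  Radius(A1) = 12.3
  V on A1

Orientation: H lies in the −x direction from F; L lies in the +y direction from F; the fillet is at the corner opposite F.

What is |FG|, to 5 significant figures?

55.325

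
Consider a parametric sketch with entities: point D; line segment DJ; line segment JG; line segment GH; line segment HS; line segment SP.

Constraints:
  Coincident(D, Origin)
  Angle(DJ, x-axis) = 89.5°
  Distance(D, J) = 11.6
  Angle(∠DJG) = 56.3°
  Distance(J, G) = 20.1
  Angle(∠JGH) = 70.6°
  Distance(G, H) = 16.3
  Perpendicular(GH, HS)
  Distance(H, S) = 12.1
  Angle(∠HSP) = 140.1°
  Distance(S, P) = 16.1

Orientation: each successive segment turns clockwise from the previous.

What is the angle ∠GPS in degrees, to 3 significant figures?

53.6°

D is at the origin; DJ runs at 89.5° with length 11.6, so J = (0.101, 11.6). ∠DJG = 56.3° gives JG at -34.2° from the x-axis; with |JG| = 20.1, G = (16.7, 0.302). ∠JGH = 70.6° gives GH at -144° from the x-axis; with |GH| = 16.3, H = (3.61, -9.37). GH ⟂ HS, so HS runs at 126°; with |HS| = 12.1, S = (-3.57, 0.368). ∠HSP = 140.1° gives SP at 86.5° from the x-axis; with |SP| = 16.1, P = (-2.59, 16.4). Then cos ∠GPS = PG·PS / (|PG||PS|), giving 53.6°.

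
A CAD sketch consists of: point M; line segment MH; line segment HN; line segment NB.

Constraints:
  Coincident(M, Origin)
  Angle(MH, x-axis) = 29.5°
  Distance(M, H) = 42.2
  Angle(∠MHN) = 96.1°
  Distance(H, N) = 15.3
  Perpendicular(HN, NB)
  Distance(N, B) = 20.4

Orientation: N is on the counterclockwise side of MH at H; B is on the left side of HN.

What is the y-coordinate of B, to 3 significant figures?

26.7

M is at the origin; MH runs at 29.5° with length 42.2, so H = 42.2·(cos 29.5°, sin 29.5°) = (36.7, 20.8). ∠MHN = 96.1°, so HN runs at 29.5° + (180° − 96.1°) = 113° from the x-axis; with |HN| = 15.3, N = H + 15.3·(cos 113°, sin 113°) = (30.7, 34.8). HN ⟂ NB; with |NB| = 20.4 on the left of HN, B = N + 20.4·(-0.918, -0.397) = (11.9, 26.7). So B.y = 26.7.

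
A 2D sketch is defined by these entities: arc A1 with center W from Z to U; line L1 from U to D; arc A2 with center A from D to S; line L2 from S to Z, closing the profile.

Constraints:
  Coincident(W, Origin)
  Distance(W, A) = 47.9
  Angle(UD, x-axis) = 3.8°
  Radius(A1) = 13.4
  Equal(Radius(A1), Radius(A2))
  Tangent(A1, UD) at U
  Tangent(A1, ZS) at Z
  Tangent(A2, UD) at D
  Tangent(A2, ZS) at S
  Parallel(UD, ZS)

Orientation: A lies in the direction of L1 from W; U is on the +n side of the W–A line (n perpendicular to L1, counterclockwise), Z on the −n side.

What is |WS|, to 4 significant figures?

49.74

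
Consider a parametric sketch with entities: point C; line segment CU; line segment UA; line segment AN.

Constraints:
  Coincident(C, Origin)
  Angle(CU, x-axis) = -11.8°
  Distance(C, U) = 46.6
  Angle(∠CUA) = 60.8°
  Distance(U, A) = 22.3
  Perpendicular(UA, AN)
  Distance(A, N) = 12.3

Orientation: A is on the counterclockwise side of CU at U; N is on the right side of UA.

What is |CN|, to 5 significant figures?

52.980

∠CUA = 60.8°, so UA runs at -11.8° + (180° − 60.8°) = 107.40° from the x-axis; with |UA| = 22.3, A = U + 22.3·(cos 107.40°, sin 107.40°) = (38.947, 11.750). The perpendicularity gives AN at right angles to UA; with |AN| = 12.3 on the right of UA, N = A + 12.3·(0.95424, 0.29904) = (50.684, 15.428). Then |CN| = |N − C| = 52.980.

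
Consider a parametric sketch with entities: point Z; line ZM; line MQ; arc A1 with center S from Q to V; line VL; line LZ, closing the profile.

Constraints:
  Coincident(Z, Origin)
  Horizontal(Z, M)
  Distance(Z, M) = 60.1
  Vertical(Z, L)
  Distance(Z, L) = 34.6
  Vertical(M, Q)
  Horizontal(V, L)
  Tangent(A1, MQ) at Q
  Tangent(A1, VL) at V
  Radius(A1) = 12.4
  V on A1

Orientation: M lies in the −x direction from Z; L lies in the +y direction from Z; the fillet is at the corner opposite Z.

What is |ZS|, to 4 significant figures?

52.61

ZL is vertical with |ZL| = 34.6 and L on the +y side, so L = (0.000, 34.60). The virtual corner opposite Z is at (-60.10, 34.60). Since A1 is tangent to MQ there, SQ ⟂ MQ and since A1 is tangent to VL there, SV ⟂ VL, with radius 12.4, so the center S sits 12.4 in from both sides at S = (-47.70, 22.20). Then |ZS| = |S − Z| = 52.61.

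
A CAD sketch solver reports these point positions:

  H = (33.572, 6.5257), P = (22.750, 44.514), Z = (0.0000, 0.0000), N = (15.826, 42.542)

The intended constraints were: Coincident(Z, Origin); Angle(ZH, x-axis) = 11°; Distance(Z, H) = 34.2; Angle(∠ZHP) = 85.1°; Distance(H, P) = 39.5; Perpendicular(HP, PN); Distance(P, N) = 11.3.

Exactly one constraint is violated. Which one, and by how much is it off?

Distance(P, N) = 11.3 — off by 4.10.

Z = (0.00, 0.00) ✓; ZH at 11.00° ✓; |ZH| = 34.20 ✓; ∠ZHP = 85.10° ✓; |HP| = 39.50 ✓; ∠(HP, PN) = 90.00° ✓; |PN| = 7.199 ✗.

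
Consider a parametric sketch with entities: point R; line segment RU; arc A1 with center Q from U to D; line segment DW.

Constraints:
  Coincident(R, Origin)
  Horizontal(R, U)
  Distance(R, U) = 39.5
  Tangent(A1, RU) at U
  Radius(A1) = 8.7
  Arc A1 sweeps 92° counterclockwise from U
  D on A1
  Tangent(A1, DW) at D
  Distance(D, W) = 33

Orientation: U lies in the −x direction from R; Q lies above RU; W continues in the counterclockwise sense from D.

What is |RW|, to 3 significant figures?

52.8

R is at the origin; R and U share the same y with |RU| = 39.5 and U on the −x side, so U = (-39.5, 0.00). The tangent condition forces QU to be normal to RU, so Q = U + (0, 8.7) = (-39.5, 8.70). On A1, U sits at bearing -90° from Q; a 92° counterclockwise sweep puts D at bearing 2°, so D = Q + 8.7·(cos 2°, sin 2°) = (-30.8, 9.00). Since A1 is tangent to DW there, QD ⟂ DW, so DW runs along (−sin 2°, cos 2°); with |DW| = 33.0, W = (-32.0, 42.0). Then |RW| = |W − R| = 52.8.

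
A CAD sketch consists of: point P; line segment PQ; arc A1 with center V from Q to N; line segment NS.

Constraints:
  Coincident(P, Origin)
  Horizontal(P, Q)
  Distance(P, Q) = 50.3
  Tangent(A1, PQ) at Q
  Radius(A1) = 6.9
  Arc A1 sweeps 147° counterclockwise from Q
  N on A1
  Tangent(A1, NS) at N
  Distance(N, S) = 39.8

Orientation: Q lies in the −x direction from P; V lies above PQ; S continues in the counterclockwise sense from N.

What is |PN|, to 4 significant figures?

48.24

P is at the origin; PQ is horizontal with |PQ| = 50.3 and Q on the −x side, so Q = (-50.30, 0.000). Since A1 is tangent to PQ there, VQ ⟂ PQ, so V = Q + (0, 6.9) = (-50.30, 6.900). On A1, Q sits at bearing -90° from V; a 147° counterclockwise sweep puts N at bearing 57°, so N = V + 6.9·(cos 57°, sin 57°) = (-46.54, 12.69). Then |PN| = |N − P| = 48.24.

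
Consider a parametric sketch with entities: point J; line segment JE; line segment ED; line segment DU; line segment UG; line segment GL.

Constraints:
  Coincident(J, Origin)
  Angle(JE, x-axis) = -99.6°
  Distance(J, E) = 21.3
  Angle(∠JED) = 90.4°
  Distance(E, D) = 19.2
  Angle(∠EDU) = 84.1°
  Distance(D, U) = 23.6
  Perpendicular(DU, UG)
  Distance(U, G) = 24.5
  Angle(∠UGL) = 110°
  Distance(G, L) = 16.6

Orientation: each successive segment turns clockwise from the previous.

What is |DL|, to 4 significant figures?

31.22

J is at the origin; JE runs at -99.6° with length 21.3, so E = (-3.552, -21.00). ∠JED = 90.4° gives ED at 170.8° from the x-axis; with |ED| = 19.2, D = (-22.51, -17.93). ∠EDU = 84.1° gives DU at 74.90° from the x-axis; with |DU| = 23.6, U = (-16.36, 4.853). DU is perpendicular to UG, so UG runs at -15.10°; with |UG| = 24.5, G = (7.297, -1.529). ∠UGL = 110.0° gives GL at -85.10° from the x-axis; with |GL| = 16.6, L = (8.715, -18.07). Then |DL| = |L − D| = 31.22.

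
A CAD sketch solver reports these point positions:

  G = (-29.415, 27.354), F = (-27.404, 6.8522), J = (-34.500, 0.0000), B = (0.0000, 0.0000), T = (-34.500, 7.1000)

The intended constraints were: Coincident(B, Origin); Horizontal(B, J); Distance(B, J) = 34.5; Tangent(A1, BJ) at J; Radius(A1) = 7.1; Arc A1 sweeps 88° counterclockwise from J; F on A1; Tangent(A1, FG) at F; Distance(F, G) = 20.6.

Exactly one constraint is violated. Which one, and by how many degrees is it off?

Tangent(A1, FG) at F — off by 7.60°.

B = (0.00, 0.00) ✓; B.y = 0.00, J.y = 0.00 ✓; |BJ| = 34.50 ✓; ∠(TJ, JB) = 90.00° ✓; |TJ| = 7.100 ✓; bearing(T→F) − bearing(T→J) = 88.00° ✓; |TF| = 7.100 ✓; ∠(TF, FG) = 82.40° ✗; |FG| = 20.60 ✓.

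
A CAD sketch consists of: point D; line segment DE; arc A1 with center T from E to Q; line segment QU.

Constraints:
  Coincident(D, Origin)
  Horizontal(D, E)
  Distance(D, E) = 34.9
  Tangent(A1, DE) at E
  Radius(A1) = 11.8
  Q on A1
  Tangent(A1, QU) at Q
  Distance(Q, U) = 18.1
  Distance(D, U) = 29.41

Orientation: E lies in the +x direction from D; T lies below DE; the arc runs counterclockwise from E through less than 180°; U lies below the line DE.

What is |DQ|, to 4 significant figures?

25.08

D is at the origin; DE is horizontal with |DE| = 34.9 and E on the +x side, so E = (34.90, 0.000). A1 meets DE tangentially, so TE is at right angles to DE, so T = E + (0, -11.8) = (34.90, -11.80). Since TQ ⟂ QU (tangency), |TU| = √(11.8² + 18.1²) = 21.61 regardless of where Q sits on A1. So U lies on both circle(D, 29.41) and circle(T, 21.61); the below-DE intersection is U = (17.04, -23.97). Q is the foot of the tangent from U: Q = (24.01, -7.260).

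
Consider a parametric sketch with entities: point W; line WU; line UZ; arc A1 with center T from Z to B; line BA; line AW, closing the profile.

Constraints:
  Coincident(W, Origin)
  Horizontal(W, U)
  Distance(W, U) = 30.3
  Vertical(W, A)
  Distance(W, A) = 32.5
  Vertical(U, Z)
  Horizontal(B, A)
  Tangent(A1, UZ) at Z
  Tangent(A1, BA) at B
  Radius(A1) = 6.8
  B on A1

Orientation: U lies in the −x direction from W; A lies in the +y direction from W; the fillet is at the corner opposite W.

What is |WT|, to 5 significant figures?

34.824

W is at the origin; WU is horizontal with |WU| = 30.3 and U on the −x side, so U = (-30.300, 0.0000). W and A share the same x with |WA| = 32.5 and A on the +y side, so A = (0.0000, 32.500). The virtual corner opposite W is at (-30.300, 32.500). A1 meets UZ tangentially, so TZ is at right angles to UZ and the tangent condition forces TB to be normal to BA, with radius 6.8, so the center T sits 6.8 in from both sides at T = (-23.500, 25.700). Then |WT| = |T − W| = 34.824.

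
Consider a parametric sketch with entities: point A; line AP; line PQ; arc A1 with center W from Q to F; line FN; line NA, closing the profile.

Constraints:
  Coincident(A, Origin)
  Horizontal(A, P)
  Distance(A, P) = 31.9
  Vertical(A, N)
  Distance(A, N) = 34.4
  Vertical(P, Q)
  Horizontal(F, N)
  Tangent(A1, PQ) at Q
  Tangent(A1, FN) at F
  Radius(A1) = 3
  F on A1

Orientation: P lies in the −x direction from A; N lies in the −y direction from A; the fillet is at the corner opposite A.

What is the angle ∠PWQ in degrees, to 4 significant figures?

84.54°

The virtual corner opposite A is at (-31.90, -34.40). Tangency of A1 to PQ means the radius WQ is perpendicular to PQ and the tangent condition forces WF to be normal to FN, with radius 3.0, so the center W sits 3.0 in from both sides at W = (-28.90, -31.40). That places the tangent points at Q = (-31.90, -31.40) on PQ and F = (-28.90, -34.40) on FN. Then cos ∠PWQ = WP·WQ / (|WP||WQ|), giving 84.54°.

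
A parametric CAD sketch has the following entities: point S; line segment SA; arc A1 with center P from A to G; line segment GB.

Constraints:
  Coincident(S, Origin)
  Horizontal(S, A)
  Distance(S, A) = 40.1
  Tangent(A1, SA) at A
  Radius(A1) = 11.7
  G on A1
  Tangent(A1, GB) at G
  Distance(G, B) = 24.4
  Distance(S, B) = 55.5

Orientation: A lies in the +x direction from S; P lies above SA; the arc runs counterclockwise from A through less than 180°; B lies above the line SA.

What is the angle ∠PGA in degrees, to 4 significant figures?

31.79°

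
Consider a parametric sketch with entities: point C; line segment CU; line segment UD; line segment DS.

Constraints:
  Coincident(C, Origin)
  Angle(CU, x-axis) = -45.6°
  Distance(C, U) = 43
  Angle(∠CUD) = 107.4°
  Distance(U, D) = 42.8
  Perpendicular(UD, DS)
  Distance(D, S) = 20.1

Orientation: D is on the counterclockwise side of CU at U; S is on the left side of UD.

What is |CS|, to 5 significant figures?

59.465

C is at the origin; CU runs at -45.6° with length 43.0, so U = 43.0·(cos -45.6°, sin -45.6°) = (30.086, -30.722). ∠CUD = 107.4°, so UD runs at -45.6° + (180° − 107.4°) = 27.000° from the x-axis; with |UD| = 42.8, D = U + 42.8·(cos 27.000°, sin 27.000°) = (68.221, -11.292). UD is perpendicular to DS; with |DS| = 20.1 on the left of UD, S = D + 20.1·(-0.45399, 0.89101) = (59.095, 6.6177). Then |CS| = |S − C| = 59.465.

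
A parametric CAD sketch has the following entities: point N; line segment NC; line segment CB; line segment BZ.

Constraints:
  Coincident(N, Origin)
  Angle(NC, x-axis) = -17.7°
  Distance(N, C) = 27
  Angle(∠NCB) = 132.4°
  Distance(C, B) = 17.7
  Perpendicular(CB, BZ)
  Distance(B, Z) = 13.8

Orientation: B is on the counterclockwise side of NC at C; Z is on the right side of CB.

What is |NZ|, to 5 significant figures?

49.270

∠NCB = 132.4°, so CB runs at -17.7° + (180° − 132.4°) = 29.900° from the x-axis; with |CB| = 17.7, B = C + 17.7·(cos 29.900°, sin 29.900°) = (41.066, 0.61434). CB is perpendicular to BZ; with |BZ| = 13.8 on the right of CB, Z = B + 13.8·(0.49849, -0.86690) = (47.945, -11.349). Then |NZ| = |Z − N| = 49.270.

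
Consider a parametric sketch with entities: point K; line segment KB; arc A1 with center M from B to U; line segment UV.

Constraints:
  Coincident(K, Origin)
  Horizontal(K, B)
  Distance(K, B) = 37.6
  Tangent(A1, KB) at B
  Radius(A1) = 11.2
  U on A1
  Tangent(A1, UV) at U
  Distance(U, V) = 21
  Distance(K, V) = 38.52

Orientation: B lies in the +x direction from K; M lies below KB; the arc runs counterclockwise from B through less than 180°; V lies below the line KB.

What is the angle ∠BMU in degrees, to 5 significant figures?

82.035°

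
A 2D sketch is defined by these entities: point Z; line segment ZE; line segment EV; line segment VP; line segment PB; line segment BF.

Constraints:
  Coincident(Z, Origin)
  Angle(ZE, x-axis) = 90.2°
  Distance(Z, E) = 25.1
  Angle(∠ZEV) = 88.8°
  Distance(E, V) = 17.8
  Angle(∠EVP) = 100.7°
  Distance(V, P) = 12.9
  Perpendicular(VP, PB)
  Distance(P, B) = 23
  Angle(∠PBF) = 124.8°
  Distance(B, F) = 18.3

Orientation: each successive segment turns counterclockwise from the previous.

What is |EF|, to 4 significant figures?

16.00

Z is at the origin; ZE runs at 90.2° with length 25.1, so E = (-0.08762, 25.10). ∠ZEV = 88.8° gives EV at -178.6° from the x-axis; with |EV| = 17.8, V = (-17.88, 24.66). ∠EVP = 100.7° gives VP at -99.30° from the x-axis; with |VP| = 12.9, P = (-19.97, 11.93). VP is perpendicular to PB, so PB runs at -9.300°; with |PB| = 23.0, B = (2.731, 8.218). ∠PBF = 124.8° gives BF at 45.90° from the x-axis; with |BF| = 18.3, F = (15.47, 21.36). Then |EF| = |F − E| = 16.00.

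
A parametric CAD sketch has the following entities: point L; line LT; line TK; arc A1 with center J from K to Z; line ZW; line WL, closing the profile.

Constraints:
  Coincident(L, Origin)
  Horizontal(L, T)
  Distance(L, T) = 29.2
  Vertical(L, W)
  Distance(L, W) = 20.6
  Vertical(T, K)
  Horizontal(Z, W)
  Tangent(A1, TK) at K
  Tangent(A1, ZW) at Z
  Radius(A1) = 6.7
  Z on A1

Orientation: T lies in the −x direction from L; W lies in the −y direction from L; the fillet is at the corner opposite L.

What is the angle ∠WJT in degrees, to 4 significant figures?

132.3°

L is at the origin; L and T share the same y with |LT| = 29.2 and T on the −x side, so T = (-29.20, 0.000). LW is vertical with |LW| = 20.6 and W on the −y side, so W = (0.000, -20.60). The virtual corner opposite L is at (-29.20, -20.60). The tangent condition forces JK to be normal to TK and tangency of A1 to ZW means the radius JZ is perpendicular to ZW, with radius 6.7, so the center J sits 6.7 in from both sides at J = (-22.50, -13.90). Then cos ∠WJT = JW·JT / (|JW||JT|), giving 132.3°.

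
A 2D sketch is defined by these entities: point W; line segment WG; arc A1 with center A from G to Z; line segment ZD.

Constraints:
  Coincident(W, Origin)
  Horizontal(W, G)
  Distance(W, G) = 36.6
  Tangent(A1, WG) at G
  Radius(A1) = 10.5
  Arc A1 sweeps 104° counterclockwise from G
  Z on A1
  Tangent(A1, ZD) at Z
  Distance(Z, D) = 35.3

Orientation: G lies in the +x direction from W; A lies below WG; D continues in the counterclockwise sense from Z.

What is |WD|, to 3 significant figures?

58.8

W is at the origin; W and G share the same y with |WG| = 36.6 and G on the +x side, so G = (36.6, 0.00). The tangent condition forces AG to be normal to WG, so A = G + (0, -10.5) = (36.6, -10.5). On A1, G sits at bearing 90° from A; a 104° counterclockwise sweep puts Z at bearing 194°, so Z = A + 10.5·(cos 194°, sin 194°) = (26.4, -13.0). Tangency of A1 to ZD means the radius AZ is perpendicular to ZD, so ZD runs along (−sin 194°, cos 194°); with |ZD| = 35.3, D = (35.0, -47.3). Then |WD| = |D − W| = 58.8.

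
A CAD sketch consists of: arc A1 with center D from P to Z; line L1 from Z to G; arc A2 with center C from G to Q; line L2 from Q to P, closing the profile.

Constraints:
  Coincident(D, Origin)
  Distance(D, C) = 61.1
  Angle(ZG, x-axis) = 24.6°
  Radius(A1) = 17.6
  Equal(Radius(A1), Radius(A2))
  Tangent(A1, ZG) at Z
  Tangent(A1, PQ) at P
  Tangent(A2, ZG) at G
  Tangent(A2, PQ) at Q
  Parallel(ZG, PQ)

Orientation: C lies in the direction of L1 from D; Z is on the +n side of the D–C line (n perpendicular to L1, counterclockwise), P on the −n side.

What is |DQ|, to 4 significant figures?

63.58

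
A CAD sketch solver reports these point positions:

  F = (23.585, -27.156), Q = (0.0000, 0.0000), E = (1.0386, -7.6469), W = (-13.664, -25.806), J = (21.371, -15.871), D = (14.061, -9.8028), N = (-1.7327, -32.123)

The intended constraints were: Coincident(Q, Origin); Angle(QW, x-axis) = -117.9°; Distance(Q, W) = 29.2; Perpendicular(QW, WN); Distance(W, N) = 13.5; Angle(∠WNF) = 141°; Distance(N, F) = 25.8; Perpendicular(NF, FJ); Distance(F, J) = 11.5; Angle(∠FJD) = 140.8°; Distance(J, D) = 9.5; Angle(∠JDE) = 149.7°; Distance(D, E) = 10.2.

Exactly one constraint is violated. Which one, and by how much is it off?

Distance(D, E) = 10.2 — off by 3.00.

Q = (0.00, 0.00) ✓; QW at -117.9° ✓; |QW| = 29.20 ✓; ∠(QW, WN) = 90.00° ✓; |WN| = 13.50 ✓; ∠WNF = 141.0° ✓; |NF| = 25.80 ✓; ∠(NF, FJ) = 90.00° ✓; |FJ| = 11.50 ✓; ∠FJD = 140.8° ✓; |JD| = 9.500 ✓; ∠JDE = 149.7° ✓; |DE| = 13.20 ✗.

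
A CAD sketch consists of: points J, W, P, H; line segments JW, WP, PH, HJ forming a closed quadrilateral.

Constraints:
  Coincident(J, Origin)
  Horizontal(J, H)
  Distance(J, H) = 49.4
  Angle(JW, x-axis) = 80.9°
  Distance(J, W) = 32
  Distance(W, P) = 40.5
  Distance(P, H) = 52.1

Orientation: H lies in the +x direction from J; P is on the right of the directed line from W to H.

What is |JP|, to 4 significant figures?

8.523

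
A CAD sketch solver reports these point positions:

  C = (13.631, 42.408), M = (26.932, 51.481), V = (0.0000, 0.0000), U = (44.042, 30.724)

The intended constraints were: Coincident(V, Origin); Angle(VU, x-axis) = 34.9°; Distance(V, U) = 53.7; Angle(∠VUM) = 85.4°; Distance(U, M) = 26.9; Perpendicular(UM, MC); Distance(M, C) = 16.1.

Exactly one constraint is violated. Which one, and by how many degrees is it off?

Perpendicular(UM, MC) — off by 5.20°.

V = (0.00, 0.00) ✓; VU at 34.90° ✓; |VU| = 53.70 ✓; ∠VUM = 85.40° ✓; |UM| = 26.90 ✓; ∠(UM, MC) = 84.80° ✗; |MC| = 16.10 ✓.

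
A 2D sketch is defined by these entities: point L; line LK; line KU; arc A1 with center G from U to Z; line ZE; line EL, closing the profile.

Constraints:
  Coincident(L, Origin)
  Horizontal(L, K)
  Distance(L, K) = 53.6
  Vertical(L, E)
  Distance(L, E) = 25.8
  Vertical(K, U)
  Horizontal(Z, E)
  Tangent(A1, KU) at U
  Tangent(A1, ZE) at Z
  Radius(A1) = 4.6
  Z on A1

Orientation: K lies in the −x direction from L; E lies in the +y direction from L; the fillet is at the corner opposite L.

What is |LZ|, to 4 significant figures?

55.38

L is at the origin; L and K share the same y with |LK| = 53.6 and K on the −x side, so K = (-53.60, 0.000). LE is vertical with |LE| = 25.8 and E on the +y side, so E = (0.000, 25.80). The virtual corner opposite L is at (-53.60, 25.80). A1 meets KU tangentially, so GU is at right angles to KU and tangency of A1 to ZE means the radius GZ is perpendicular to ZE, with radius 4.6, so the center G sits 4.6 in from both sides at G = (-49.00, 21.20). That places the tangent points at U = (-53.60, 21.20) on KU and Z = (-49.00, 25.80) on ZE. Then |LZ| = |Z − L| = 55.38.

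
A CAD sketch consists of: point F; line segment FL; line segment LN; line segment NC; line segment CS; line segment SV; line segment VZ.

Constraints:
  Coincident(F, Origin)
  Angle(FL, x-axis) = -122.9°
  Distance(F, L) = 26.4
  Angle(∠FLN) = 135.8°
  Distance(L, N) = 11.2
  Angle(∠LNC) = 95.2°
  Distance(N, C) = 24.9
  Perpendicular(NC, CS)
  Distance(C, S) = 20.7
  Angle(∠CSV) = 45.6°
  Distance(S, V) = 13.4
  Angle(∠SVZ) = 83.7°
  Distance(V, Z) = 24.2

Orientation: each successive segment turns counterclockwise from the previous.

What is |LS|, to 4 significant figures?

27.62

F is at the origin; FL runs at -122.9° with length 26.4, so L = (-14.34, -22.17). ∠FLN = 135.8° gives LN at -78.70° from the x-axis; with |LN| = 11.2, N = (-12.15, -33.15). ∠LNC = 95.2° gives NC at 6.100° from the x-axis; with |NC| = 24.9, C = (12.61, -30.50). NC is perpendicular to CS, so CS runs at 96.10°; with |CS| = 20.7, S = (10.41, -9.920). Then |LS| = |S − L| = 27.62.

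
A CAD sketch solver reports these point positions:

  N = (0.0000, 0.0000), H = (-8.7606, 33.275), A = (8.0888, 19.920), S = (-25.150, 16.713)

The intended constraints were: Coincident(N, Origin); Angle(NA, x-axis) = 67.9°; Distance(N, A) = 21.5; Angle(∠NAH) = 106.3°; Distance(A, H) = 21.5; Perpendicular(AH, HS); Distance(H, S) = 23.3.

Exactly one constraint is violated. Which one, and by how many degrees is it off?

Perpendicular(AH, HS) — off by 6.30°.

N = (0.00, 0.00) ✓; NA at 67.90° ✓; |NA| = 21.50 ✓; ∠NAH = 106.3° ✓; |AH| = 21.50 ✓; ∠(AH, HS) = 83.70° ✗; |HS| = 23.30 ✓.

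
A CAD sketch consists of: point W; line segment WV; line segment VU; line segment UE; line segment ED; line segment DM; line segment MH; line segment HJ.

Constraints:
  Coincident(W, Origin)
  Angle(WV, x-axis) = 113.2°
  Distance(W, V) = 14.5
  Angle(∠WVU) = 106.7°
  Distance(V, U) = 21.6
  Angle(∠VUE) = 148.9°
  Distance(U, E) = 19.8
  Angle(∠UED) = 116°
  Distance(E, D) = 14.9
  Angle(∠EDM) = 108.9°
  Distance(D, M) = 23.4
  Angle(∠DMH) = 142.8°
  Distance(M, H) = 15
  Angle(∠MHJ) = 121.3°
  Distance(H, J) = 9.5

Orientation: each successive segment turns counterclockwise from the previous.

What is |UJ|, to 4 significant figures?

26.92

∠DMH = 142.8° gives MH at 29.90° from the x-axis; with |MH| = 15.0, H = (-3.651, -11.29). ∠MHJ = 121.3° gives HJ at 88.60° from the x-axis; with |HJ| = 9.5, J = (-3.419, -1.793). Then |UJ| = |J − U| = 26.92.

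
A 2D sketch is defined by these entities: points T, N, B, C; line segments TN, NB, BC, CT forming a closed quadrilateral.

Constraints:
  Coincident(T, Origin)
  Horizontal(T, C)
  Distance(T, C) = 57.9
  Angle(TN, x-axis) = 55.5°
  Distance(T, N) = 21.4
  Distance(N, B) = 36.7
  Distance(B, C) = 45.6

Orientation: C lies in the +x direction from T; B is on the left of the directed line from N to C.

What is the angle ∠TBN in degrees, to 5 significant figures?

5.2495°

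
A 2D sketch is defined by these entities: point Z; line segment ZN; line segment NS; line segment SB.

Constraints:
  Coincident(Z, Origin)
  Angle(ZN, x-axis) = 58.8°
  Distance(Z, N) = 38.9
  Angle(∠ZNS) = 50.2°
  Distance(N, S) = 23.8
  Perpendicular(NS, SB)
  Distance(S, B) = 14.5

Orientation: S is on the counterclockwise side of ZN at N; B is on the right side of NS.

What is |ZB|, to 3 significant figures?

44.4

∠ZNS = 50.2°, so NS runs at 58.8° + (180° − 50.2°) = 189° from the x-axis; with |NS| = 23.8, S = N + 23.8·(cos 189°, sin 189°) = (-3.38, 29.7). NS ⟂ SB; with |SB| = 14.5 on the right of NS, B = S + 14.5·(-0.150, 0.989) = (-5.55, 44.1). Then |ZB| = |B − Z| = 44.4.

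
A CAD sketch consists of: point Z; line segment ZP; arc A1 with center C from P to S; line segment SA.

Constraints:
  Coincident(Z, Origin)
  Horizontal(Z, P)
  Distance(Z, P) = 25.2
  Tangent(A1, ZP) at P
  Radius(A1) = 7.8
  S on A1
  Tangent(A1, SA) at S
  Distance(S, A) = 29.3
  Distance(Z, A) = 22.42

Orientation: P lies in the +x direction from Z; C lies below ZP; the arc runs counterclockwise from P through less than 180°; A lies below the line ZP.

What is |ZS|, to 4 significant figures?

19.93

Z is at the origin; ZP is horizontal with |ZP| = 25.2 and P on the +x side, so P = (25.20, 0.000). Since A1 is tangent to ZP there, CP ⟂ ZP, so C = P + (0, -7.8) = (25.20, -7.800). Since CS ⟂ SA (tangency), |CA| = √(7.8² + 29.3²) = 30.32 regardless of where S sits on A1. So A lies on both circle(Z, 22.42) and circle(C, 30.32); the below-ZP intersection is A = (-1.386, -22.38). S is the foot of the tangent from A: S = (19.82, -2.155).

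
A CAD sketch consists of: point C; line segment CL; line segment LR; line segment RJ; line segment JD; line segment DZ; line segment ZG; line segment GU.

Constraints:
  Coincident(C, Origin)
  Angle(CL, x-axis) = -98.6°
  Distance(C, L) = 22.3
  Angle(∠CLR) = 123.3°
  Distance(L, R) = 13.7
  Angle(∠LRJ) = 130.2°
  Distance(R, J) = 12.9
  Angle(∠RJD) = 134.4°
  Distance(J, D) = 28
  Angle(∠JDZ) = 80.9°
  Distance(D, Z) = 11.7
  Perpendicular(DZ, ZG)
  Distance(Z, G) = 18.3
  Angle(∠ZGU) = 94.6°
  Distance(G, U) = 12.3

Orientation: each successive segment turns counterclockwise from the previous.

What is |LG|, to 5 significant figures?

21.254

∠JDZ = 80.9° gives DZ at 152.60° from the x-axis; with |DZ| = 11.7, Z = (25.908, -1.5332). The perpendicularity gives ZG at right angles to DZ, so ZG runs at -117.40°; with |ZG| = 18.3, G = (17.486, -17.780). Then |LG| = |G − L| = 21.254.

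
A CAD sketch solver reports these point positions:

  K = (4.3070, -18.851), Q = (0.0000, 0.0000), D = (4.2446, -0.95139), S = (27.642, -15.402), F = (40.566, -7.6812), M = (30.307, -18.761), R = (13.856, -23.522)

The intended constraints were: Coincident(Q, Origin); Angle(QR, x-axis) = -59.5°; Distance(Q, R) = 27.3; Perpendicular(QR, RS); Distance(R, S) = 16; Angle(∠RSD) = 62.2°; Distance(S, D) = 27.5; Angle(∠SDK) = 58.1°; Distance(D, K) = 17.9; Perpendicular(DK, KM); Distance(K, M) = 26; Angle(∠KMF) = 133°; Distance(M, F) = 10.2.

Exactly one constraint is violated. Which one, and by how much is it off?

Distance(M, F) = 10.2 — off by 4.90.

Q = (0.00, 0.00) ✓; QR at -59.50° ✓; |QR| = 27.30 ✓; ∠(QR, RS) = 90.00° ✓; |RS| = 16.00 ✓; ∠RSD = 62.20° ✓; |SD| = 27.50 ✓; ∠SDK = 58.10° ✓; |DK| = 17.90 ✓; ∠(DK, KM) = 90.00° ✓; |KM| = 26.00 ✓; ∠KMF = 133.0° ✓; |MF| = 15.10 ✗.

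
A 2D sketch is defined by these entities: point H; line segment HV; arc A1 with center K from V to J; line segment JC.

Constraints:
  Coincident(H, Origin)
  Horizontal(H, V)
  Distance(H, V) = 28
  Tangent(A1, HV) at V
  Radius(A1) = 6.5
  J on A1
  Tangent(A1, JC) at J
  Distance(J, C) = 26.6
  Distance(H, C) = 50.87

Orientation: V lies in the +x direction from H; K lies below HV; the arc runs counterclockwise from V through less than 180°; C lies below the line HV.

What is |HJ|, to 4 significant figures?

25.44

Checks: H = (0.00, 0.00) ✓; |KJ| = 6.500 ✓; ∠(KJ, JC) = 90.00° ✓; |JC| = 26.60 ✓; |HC| = 50.87 ✓.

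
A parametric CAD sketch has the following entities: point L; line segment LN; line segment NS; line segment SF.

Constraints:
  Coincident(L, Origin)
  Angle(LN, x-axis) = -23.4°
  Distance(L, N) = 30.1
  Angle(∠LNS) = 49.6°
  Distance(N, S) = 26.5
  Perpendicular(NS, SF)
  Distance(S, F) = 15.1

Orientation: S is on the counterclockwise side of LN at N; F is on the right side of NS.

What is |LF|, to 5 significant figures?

38.660

∠LNS = 49.6°, so NS runs at -23.4° + (180° − 49.6°) = 107.00° from the x-axis; with |NS| = 26.5, S = N + 26.5·(cos 107.00°, sin 107.00°) = (19.877, 13.388). NS is perpendicular to SF; with |SF| = 15.1 on the right of NS, F = S + 15.1·(0.95630, 0.29237) = (34.317, 17.803). Then |LF| = |F − L| = 38.660.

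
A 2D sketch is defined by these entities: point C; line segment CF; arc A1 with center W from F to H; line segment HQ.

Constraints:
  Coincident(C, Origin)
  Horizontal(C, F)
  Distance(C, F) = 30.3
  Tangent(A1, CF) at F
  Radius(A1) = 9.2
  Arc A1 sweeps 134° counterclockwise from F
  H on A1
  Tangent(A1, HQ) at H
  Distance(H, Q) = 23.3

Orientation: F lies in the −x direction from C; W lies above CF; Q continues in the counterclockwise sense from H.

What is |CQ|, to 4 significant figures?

51.34

C is at the origin; CF is horizontal with |CF| = 30.3 and F on the −x side, so F = (-30.30, 0.000). Tangency of A1 to CF means the radius WF is perpendicular to CF, so W = F + (0, 9.2) = (-30.30, 9.200). On A1, F sits at bearing -90° from W; a 134° counterclockwise sweep puts H at bearing 44°, so H = W + 9.2·(cos 44°, sin 44°) = (-23.68, 15.59). A1 meets HQ tangentially, so WH is at right angles to HQ, so HQ runs along (−sin 44°, cos 44°); with |HQ| = 23.3, Q = (-39.87, 32.35). Then |CQ| = |Q − C| = 51.34.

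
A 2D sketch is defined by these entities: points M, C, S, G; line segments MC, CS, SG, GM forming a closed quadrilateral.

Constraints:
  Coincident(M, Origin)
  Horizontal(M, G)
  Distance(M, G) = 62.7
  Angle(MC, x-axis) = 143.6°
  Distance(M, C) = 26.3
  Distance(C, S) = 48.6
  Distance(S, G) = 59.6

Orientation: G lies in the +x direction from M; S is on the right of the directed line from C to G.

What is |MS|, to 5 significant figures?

24.654

M is at the origin; MG is horizontal with |MG| = 62.7 and G in +x, so G = (62.7, 0). MC runs at 143.6° with |MC| = 26.3, so C = (-21.169, 15.607). S is determined by |CS| = 48.6 and |SG| = 59.6 together: it lies at the intersection of circle(C, 48.6) and circle(G, 59.6). With |CG| = 85.308, the foot of the radical line on CG is 35.678 from C and the perpendicular offset is √(48.6² − 35.678²) = 33.000. Taking the right-of-CG solution: S = (7.8702, -23.364).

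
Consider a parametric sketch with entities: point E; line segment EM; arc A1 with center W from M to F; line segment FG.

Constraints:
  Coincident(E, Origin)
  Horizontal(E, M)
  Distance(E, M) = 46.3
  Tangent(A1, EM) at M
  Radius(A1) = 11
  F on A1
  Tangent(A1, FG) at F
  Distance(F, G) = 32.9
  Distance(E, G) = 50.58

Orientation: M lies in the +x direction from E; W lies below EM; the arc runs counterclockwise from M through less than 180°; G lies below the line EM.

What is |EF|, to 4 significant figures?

36.60

E is at the origin; EM is horizontal with |EM| = 46.3 and M on the +x side, so M = (46.30, 0.000). Since A1 is tangent to EM there, WM ⟂ EM, so W = M + (0, -11) = (46.30, -11.00). Since WF ⟂ FG (tangency), |WG| = √(11.0² + 32.9²) = 34.69 regardless of where F sits on A1. So G lies on both circle(E, 50.58) and circle(W, 34.69); the below-EM intersection is G = (29.29, -41.23). F is the foot of the tangent from G: F = (35.50, -8.925).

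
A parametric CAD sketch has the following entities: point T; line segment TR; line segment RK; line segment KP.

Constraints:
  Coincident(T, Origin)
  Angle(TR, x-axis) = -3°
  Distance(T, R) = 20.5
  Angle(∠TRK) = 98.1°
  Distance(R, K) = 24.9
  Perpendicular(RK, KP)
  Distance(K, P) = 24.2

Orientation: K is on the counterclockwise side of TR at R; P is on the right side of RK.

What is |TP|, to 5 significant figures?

52.460

T is at the origin; TR runs at -3.0° with length 20.5, so R = 20.5·(cos -3.0°, sin -3.0°) = (20.472, -1.0729). ∠TRK = 98.1°, so RK runs at -3.0° + (180° − 98.1°) = 78.900° from the x-axis; with |RK| = 24.9, K = R + 24.9·(cos 78.900°, sin 78.900°) = (25.266, 23.361). RK is perpendicular to KP; with |KP| = 24.2 on the right of RK, P = K + 24.2·(0.98129, -0.19252) = (49.013, 18.702). Then |TP| = |P − T| = 52.460.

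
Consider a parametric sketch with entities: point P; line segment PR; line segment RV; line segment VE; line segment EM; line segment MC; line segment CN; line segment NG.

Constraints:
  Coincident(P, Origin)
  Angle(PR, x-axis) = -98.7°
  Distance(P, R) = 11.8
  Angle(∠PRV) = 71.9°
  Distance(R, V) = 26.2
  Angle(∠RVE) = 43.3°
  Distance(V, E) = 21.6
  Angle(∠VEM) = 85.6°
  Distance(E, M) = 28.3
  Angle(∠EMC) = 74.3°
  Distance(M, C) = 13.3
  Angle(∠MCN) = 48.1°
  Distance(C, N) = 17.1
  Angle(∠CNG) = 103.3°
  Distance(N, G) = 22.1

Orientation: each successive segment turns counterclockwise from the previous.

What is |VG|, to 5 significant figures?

48.780

P is at the origin; PR runs at -98.7° with length 11.8, so R = (-1.7849, -11.664). ∠PRV = 71.9° gives RV at 9.4000° from the x-axis; with |RV| = 26.2, V = (24.063, -7.3851). ∠RVE = 43.3° gives VE at 146.10° from the x-axis; with |VE| = 21.6, E = (6.1350, 4.6622). ∠VEM = 85.6° gives EM at -119.50° from the x-axis; with |EM| = 28.3, M = (-7.8005, -19.969). ∠EMC = 74.3° gives MC at -13.800° from the x-axis; with |MC| = 13.3, C = (5.1155, -23.141). ∠MCN = 48.1° gives CN at 118.10° from the x-axis; with |CN| = 17.1, N = (-2.9388, -8.0570). ∠CNG = 103.3° gives NG at -165.20° from the x-axis; with |NG| = 22.1, G = (-24.306, -13.702). Then |VG| = |G − V| = 48.780.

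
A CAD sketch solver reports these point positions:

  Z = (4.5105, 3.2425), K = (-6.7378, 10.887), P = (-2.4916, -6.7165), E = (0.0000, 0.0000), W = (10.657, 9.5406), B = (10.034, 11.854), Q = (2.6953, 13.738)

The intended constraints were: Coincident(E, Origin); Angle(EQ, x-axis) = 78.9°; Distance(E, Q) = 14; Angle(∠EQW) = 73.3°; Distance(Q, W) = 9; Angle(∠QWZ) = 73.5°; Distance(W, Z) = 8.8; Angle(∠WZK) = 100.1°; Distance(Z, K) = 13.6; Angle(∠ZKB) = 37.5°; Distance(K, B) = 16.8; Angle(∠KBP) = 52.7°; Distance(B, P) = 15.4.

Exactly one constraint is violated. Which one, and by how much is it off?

Distance(B, P) = 15.4 — off by 7.00.

E = (0.00, 0.00) ✓; EQ at 78.90° ✓; |EQ| = 14.00 ✓; ∠EQW = 73.30° ✓; |QW| = 9.000 ✓; ∠QWZ = 73.50° ✓; |WZ| = 8.800 ✓; ∠WZK = 100.1° ✓; |ZK| = 13.60 ✓; ∠ZKB = 37.50° ✓; |KB| = 16.80 ✓; ∠KBP = 52.70° ✓; |BP| = 22.40 ✗.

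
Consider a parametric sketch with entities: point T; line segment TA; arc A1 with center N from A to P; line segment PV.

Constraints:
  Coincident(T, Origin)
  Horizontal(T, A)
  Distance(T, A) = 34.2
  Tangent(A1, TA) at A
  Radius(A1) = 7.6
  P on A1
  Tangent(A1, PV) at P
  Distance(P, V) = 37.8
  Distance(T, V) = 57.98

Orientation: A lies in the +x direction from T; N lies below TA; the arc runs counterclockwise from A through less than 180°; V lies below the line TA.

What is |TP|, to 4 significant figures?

28.35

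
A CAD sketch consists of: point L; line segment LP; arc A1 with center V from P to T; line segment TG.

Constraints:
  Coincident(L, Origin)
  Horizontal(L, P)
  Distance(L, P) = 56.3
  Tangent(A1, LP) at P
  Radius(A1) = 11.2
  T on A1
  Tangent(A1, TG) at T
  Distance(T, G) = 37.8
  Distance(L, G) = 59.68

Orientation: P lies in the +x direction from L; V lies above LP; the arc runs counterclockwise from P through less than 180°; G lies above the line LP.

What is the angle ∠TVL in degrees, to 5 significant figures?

146.97°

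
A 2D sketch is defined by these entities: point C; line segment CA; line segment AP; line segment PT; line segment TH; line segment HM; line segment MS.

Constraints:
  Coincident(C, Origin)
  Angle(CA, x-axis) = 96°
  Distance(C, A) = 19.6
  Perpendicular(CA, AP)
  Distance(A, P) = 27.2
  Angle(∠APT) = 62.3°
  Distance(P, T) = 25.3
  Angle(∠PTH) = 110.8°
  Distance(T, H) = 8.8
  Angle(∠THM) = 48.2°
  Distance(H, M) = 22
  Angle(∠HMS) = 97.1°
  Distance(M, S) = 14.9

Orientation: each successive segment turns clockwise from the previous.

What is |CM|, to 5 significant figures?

26.513

∠PTH = 110.8° gives TH at 179.10° from the x-axis; with |TH| = 8.8, H = (6.8487, -1.0330). ∠THM = 48.2° gives HM at 47.300° from the x-axis; with |HM| = 22.0, M = (21.768, 15.135). Then |CM| = |M − C| = 26.513.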